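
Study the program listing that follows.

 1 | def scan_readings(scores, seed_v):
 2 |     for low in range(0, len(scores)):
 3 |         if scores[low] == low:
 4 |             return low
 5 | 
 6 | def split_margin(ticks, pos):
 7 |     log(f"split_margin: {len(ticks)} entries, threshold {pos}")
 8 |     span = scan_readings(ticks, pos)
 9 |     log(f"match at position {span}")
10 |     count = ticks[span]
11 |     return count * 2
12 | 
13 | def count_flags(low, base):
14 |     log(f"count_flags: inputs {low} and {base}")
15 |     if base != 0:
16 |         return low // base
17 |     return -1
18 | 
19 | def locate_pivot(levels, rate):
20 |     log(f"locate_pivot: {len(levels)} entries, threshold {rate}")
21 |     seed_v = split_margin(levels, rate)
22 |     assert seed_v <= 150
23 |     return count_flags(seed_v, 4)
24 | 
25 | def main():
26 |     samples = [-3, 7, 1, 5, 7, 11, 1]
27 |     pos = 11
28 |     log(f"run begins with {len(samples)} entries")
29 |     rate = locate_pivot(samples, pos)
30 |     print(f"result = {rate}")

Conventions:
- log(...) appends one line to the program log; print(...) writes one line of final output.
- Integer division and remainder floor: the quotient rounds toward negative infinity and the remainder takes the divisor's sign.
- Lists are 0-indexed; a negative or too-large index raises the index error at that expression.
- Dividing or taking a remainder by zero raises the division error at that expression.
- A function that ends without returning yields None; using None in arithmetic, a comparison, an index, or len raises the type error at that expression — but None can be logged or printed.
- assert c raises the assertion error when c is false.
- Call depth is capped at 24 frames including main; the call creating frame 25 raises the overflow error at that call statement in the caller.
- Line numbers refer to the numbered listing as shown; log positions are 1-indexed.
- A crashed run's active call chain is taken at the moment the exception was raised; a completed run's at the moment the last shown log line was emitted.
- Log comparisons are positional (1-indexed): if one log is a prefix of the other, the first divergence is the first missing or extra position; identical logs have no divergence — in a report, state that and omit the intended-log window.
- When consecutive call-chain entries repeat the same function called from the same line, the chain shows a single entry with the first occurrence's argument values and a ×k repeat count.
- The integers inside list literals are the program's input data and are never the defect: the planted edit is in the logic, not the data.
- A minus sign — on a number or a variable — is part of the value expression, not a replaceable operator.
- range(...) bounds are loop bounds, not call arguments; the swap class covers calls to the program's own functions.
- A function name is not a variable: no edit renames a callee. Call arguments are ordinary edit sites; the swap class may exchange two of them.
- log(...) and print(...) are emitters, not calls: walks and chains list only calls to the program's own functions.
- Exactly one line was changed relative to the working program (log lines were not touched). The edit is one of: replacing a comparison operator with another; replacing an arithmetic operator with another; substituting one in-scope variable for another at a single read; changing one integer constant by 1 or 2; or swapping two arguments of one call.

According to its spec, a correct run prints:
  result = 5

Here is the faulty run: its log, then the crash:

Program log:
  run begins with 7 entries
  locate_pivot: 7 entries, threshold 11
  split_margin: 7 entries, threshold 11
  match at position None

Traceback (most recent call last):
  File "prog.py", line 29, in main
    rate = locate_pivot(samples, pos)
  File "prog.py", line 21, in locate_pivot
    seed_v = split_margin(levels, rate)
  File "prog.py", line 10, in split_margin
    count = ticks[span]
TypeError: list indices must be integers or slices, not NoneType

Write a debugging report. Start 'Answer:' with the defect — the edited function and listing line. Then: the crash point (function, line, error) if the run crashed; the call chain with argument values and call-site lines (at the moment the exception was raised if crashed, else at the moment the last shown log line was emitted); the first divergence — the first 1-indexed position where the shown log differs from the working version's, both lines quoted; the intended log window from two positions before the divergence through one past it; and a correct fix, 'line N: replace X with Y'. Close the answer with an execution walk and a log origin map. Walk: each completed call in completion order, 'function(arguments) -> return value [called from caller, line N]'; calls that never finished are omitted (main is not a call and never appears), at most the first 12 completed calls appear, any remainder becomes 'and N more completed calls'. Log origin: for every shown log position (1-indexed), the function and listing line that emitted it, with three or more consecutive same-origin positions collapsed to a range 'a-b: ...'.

Answer: the defect is in scan_readings at line 3.
Key observation: Position 4 is the first bad log line: 'match at position None' should read 'match at position 5'.
Crash: split_margin, line 10, TypeError.
Call chain: main -> locate_pivot([-3, 7, 1, 5, 7, 11, 1], 11) (called at line 29) -> split_margin([-3, 7, 1, 5, 7, 11, 1], 11) (called at line 21).
First divergence: position 4 — shown 'match at position None', intended 'match at position 5'.
Intended log window:
  2: locate_pivot: 7 entries, threshold 11
  3: split_margin: 7 entries, threshold 11
  4: match at position 5
  5: count_flags: inputs 22 and 4
Execution walk:
  scan_readings([-3, 7, 1, 5, 7, 11, 1], 11) -> None  [called from split_margin, line 8]
Log origin:
  1: from main, line 28
  2: from locate_pivot, line 20
  3: from split_margin, line 7
  4: from split_margin, line 9
A correct fix: line 3: replace `scores[low] == low` with `scores[low] == seed_v`.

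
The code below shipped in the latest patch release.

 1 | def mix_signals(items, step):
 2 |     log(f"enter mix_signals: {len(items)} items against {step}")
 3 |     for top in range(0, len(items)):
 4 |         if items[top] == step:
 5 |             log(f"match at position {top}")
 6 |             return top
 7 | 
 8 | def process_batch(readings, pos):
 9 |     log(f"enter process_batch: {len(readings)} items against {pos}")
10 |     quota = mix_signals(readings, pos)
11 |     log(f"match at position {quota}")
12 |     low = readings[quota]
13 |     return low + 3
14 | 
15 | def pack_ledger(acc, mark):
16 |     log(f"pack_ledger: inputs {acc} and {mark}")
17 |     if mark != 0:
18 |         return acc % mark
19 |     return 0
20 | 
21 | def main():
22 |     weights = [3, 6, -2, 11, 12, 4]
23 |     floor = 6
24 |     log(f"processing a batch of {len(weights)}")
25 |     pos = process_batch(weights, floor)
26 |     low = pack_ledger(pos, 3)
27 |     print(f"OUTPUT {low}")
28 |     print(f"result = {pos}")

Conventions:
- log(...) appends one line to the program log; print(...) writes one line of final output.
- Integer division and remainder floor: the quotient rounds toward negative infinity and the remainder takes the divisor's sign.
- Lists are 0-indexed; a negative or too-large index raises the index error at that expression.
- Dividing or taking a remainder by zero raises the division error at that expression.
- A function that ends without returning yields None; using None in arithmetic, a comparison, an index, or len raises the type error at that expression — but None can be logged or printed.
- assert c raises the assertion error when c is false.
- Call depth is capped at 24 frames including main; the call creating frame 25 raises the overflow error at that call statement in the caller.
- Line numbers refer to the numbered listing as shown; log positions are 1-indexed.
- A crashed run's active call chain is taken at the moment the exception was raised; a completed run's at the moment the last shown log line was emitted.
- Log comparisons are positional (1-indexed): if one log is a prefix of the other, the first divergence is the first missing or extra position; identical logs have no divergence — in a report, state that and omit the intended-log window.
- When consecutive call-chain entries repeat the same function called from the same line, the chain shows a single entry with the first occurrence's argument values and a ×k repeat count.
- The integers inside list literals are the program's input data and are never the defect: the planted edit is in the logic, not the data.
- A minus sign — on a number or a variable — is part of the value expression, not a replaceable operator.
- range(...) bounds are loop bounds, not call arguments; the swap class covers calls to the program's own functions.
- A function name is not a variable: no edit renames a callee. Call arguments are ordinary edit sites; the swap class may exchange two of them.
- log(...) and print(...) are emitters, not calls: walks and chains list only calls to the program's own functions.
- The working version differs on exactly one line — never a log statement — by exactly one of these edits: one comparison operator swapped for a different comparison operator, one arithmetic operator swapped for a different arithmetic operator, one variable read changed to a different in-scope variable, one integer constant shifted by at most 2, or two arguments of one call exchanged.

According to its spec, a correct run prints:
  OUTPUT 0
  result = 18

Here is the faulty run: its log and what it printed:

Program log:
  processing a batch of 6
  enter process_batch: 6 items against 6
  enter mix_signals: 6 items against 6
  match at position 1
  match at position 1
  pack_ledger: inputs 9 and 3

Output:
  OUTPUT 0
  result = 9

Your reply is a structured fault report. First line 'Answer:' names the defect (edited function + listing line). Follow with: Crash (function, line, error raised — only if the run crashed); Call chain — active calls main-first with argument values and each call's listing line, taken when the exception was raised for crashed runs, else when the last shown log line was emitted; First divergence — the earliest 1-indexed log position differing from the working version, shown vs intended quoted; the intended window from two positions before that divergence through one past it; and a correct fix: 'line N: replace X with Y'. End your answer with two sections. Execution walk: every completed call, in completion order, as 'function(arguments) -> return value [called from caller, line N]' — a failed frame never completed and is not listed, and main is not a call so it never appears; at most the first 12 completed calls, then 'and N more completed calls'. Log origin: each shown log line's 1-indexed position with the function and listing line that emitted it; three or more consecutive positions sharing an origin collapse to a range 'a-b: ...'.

Answer: the defect is in process_batch at line 13.
Key observation: Log line 6 is where behavior first shows: 'pack_ledger: inputs 9 and 3' appears instead of 'pack_ledger: inputs 18 and 3'.
Call chain: main -> pack_ledger(9, 3) (called at line 26).
First divergence: position 6; shown 'pack_ledger: inputs 9 and 3' vs intended 'pack_ledger: inputs 18 and 3'.
Intended log window:
  4: match at position 1
  5: match at position 1
  6: pack_ledger: inputs 18 and 3
Execution walk:
  mix_signals([3, 6, -2, 11, 12, 4], 6) -> 1  [called from process_batch, line 10]
  process_batch([3, 6, -2, 11, 12, 4], 6) -> 9  [called from main, line 25]
  pack_ledger(9, 3) -> 0  [called from main, line 26]
Log line origins:
  1: emitted by main (line 24)
  2: emitted by process_batch (line 9)
  3: emitted by mix_signals (line 2)
  4: emitted by mix_signals (line 5)
  5: emitted by process_batch (line 11)
  6: emitted by pack_ledger (line 16)
A correct fix: line 13: replace `+` with `*`.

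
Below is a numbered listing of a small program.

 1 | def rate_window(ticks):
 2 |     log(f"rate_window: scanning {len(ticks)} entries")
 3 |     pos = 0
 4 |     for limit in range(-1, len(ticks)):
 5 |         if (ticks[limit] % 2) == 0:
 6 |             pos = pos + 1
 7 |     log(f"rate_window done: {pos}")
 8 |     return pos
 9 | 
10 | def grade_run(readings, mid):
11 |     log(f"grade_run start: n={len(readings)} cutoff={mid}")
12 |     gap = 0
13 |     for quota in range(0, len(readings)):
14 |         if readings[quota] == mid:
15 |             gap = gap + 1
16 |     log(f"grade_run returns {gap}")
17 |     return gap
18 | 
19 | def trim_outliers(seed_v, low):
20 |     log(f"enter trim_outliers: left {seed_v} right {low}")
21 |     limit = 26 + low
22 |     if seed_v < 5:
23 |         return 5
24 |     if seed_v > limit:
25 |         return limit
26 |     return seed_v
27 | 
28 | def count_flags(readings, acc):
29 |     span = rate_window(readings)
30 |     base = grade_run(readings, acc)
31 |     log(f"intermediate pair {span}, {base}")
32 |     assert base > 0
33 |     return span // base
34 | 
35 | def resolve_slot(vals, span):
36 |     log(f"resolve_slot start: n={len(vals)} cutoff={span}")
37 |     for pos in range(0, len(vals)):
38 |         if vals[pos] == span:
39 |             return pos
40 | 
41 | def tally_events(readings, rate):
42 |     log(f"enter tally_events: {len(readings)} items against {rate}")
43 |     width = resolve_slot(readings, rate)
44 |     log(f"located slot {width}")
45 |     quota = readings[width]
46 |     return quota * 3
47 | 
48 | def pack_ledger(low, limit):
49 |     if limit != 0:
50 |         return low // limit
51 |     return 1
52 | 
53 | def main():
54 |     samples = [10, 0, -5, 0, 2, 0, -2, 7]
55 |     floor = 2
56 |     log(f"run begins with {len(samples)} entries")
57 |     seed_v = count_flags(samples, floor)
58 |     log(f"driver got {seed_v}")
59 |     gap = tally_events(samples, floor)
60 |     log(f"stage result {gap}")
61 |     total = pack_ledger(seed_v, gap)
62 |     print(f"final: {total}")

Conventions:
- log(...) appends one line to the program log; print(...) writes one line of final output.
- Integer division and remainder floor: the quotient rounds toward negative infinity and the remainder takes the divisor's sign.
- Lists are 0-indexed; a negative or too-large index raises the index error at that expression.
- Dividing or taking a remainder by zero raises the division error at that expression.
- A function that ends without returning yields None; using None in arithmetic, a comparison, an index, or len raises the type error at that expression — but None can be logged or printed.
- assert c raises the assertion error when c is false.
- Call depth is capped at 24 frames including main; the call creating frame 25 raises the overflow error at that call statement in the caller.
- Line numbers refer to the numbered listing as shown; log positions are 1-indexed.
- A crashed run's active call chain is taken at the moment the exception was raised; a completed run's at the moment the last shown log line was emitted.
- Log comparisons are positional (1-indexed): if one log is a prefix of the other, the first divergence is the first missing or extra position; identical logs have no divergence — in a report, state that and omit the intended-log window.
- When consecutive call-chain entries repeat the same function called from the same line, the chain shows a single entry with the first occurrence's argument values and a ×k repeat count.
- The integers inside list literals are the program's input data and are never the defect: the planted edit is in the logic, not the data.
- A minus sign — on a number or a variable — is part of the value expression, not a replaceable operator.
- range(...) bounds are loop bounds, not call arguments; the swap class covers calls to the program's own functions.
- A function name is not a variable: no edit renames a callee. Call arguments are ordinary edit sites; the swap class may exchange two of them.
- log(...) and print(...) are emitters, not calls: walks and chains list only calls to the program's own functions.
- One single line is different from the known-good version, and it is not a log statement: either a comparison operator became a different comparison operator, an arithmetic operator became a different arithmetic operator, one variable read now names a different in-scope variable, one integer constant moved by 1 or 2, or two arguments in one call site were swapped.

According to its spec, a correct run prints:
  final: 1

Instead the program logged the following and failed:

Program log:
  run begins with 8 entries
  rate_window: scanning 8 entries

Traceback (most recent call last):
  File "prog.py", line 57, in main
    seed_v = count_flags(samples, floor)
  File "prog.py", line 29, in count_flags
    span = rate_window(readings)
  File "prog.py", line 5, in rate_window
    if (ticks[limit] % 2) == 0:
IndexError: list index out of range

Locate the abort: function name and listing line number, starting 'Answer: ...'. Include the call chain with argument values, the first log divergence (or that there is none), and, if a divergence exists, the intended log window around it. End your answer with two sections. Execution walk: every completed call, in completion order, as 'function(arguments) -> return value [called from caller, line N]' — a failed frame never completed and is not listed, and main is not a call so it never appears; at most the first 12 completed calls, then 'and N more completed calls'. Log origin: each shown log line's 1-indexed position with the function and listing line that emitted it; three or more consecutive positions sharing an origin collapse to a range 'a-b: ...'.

Answer: the error was raised in rate_window, line 5.
Key observation: After 2 matching log lines the faulty run goes silent, while the working version continues with 'rate_window done: 6'.
Call chain: main -> count_flags([10, 0, -5, 0, 2, 0, -2, 7], 2) (called at line 57) -> rate_window([10, 0, -5, 0, 2, 0, -2, 7]) (called at line 29).
First divergence: position 3; the shown log stops at 2 lines while the working version next logs 'rate_window done: 6'.
Intended log window:
  1: run begins with 8 entries
  2: rate_window: scanning 8 entries
  3: rate_window done: 6
  4: grade_run start: n=8 cutoff=2
Execution walk:
  (no call completed)
Log origins:
  1: emitted by main (line 56)
  2: emitted by rate_window (line 2)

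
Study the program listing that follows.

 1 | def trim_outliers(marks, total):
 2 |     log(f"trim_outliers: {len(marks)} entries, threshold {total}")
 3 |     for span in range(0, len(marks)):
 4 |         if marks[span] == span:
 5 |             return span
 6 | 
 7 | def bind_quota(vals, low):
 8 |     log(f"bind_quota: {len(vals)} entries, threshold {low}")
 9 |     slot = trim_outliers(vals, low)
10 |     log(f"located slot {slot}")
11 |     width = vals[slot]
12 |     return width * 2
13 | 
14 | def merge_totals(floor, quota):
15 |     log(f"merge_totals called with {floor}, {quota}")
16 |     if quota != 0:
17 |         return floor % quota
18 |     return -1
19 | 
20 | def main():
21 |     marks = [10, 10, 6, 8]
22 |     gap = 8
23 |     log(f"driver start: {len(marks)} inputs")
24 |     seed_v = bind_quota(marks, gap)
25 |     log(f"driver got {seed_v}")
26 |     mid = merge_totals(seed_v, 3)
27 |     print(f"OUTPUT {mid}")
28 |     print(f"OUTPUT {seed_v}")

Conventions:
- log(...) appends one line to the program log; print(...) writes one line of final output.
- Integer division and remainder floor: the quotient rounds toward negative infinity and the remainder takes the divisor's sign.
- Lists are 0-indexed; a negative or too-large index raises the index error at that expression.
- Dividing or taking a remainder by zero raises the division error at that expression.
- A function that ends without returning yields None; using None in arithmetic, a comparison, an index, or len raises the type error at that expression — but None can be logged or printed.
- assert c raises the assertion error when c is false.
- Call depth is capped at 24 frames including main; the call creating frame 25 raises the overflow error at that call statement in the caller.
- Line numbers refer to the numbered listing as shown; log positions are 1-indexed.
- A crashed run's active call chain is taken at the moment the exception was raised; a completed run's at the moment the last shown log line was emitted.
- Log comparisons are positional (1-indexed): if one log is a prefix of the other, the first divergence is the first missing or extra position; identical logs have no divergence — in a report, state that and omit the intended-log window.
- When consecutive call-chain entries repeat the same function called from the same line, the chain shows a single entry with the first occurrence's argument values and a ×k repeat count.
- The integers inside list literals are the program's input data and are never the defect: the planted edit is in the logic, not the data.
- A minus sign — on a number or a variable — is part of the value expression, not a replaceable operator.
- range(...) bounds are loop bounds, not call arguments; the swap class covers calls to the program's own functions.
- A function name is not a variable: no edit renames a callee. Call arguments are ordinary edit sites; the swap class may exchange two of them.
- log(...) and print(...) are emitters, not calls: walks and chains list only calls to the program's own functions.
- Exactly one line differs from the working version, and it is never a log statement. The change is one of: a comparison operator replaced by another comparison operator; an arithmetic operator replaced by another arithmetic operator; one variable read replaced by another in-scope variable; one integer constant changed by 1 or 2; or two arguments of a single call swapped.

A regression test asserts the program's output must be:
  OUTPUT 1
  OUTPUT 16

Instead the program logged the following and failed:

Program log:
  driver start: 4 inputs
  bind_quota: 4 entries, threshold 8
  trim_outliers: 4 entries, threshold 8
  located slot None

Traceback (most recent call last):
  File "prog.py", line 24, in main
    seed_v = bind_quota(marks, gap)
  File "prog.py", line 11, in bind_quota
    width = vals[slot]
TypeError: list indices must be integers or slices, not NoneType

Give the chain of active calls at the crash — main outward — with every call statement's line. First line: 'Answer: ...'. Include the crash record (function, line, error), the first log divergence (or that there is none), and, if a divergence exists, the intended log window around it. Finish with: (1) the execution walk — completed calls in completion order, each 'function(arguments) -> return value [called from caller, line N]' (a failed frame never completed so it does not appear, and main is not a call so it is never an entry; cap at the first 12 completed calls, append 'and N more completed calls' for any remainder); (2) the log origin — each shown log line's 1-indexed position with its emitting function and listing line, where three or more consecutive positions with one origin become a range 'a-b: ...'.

Answer: main -> bind_quota (called at line 24).
The tell: Everything matches until log position 4, which reads 'located slot None' in place of 'located slot 3'.
Crash: bind_quota, line 11, TypeError.
First divergence: position 4; shown 'located slot None' vs intended 'located slot 3'.
Intended log window:
  2: bind_quota: 4 entries, threshold 8
  3: trim_outliers: 4 entries, threshold 8
  4: located slot 3
  5: driver got 16
Execution walk:
  trim_outliers([10, 10, 6, 8], 8) -> None  [called from bind_quota, line 9]
Log origin:
  1: emitted by main (line 23)
  2: emitted by bind_quota (line 8)
  3: emitted by trim_outliers (line 2)
  4: emitted by bind_quota (line 10)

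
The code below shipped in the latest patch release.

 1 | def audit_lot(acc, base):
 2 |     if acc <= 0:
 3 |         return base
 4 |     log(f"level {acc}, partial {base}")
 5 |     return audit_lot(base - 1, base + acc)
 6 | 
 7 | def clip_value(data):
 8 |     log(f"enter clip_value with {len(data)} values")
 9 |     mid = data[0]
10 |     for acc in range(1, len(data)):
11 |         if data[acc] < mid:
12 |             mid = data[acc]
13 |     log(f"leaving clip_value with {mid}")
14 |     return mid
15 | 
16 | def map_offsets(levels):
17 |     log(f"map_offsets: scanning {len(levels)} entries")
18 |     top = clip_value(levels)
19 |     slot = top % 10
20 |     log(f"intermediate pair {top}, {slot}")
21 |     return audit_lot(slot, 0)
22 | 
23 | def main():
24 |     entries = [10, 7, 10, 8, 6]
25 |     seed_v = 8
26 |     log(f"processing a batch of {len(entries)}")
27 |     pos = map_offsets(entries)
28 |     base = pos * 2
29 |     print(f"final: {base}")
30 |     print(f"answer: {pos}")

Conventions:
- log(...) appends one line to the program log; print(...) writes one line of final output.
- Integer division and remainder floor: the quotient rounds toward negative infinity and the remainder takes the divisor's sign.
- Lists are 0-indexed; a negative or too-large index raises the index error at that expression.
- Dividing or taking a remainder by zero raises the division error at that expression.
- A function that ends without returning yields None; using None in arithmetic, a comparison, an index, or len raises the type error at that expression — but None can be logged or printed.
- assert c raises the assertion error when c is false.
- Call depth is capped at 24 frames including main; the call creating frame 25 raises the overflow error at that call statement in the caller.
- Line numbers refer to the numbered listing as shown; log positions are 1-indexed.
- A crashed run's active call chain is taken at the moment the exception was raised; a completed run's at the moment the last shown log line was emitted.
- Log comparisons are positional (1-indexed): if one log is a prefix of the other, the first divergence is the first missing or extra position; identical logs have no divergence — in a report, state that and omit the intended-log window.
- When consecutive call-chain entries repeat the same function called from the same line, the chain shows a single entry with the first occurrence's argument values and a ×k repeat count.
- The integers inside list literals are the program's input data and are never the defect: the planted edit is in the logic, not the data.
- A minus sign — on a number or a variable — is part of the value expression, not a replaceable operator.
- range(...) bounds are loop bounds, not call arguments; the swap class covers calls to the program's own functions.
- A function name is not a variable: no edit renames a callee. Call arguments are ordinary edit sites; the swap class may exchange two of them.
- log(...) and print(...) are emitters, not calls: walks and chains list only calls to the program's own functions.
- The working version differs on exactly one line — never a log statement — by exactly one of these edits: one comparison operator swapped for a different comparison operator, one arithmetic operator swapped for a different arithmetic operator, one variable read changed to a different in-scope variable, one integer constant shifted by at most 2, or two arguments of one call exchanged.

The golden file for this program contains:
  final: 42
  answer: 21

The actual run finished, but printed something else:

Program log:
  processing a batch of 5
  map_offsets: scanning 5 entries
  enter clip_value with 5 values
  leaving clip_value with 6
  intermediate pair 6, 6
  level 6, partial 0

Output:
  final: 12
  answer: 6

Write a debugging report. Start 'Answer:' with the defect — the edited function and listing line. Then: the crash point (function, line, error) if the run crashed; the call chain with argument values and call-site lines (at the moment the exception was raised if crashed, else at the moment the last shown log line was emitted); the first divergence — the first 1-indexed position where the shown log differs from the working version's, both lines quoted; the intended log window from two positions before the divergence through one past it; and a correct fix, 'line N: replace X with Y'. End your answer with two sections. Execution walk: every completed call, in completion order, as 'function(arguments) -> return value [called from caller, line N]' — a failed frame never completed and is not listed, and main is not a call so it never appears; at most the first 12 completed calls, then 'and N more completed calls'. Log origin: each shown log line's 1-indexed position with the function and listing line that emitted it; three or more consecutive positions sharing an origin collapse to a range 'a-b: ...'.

Answer: the defect is in audit_lot at line 5.
Core observation: The faulty run's log stops after 6 lines; the working version's next line would be 'level 5, partial 6'.
Call chain: main -> map_offsets([10, 7, 10, 8, 6]) (called at line 27) -> audit_lot(6, 0) (called at line 21).
First divergence: position 7 — after 6 matching lines the faulty run goes silent; intended next line 'level 5, partial 6'.
Intended log window:
  5: intermediate pair 6, 6
  6: level 6, partial 0
  7: level 5, partial 6
  8: level 4, partial 11
Execution walk:
  clip_value([10, 7, 10, 8, 6]) -> 6  [called from map_offsets, line 18]
  audit_lot(-1, 6) -> 6  [called from audit_lot, line 5]
  audit_lot(6, 0) -> 6  [called from map_offsets, line 21]
  map_offsets([10, 7, 10, 8, 6]) -> 6  [called from main, line 27]
Log line origins:
  1 — main, line 26
  2 — map_offsets, line 17
  3 — clip_value, line 8
  4 — clip_value, line 13
  5 — map_offsets, line 20
  6 — audit_lot, line 4
A correct fix: line 5: replace `base - 1` with `acc - 1`.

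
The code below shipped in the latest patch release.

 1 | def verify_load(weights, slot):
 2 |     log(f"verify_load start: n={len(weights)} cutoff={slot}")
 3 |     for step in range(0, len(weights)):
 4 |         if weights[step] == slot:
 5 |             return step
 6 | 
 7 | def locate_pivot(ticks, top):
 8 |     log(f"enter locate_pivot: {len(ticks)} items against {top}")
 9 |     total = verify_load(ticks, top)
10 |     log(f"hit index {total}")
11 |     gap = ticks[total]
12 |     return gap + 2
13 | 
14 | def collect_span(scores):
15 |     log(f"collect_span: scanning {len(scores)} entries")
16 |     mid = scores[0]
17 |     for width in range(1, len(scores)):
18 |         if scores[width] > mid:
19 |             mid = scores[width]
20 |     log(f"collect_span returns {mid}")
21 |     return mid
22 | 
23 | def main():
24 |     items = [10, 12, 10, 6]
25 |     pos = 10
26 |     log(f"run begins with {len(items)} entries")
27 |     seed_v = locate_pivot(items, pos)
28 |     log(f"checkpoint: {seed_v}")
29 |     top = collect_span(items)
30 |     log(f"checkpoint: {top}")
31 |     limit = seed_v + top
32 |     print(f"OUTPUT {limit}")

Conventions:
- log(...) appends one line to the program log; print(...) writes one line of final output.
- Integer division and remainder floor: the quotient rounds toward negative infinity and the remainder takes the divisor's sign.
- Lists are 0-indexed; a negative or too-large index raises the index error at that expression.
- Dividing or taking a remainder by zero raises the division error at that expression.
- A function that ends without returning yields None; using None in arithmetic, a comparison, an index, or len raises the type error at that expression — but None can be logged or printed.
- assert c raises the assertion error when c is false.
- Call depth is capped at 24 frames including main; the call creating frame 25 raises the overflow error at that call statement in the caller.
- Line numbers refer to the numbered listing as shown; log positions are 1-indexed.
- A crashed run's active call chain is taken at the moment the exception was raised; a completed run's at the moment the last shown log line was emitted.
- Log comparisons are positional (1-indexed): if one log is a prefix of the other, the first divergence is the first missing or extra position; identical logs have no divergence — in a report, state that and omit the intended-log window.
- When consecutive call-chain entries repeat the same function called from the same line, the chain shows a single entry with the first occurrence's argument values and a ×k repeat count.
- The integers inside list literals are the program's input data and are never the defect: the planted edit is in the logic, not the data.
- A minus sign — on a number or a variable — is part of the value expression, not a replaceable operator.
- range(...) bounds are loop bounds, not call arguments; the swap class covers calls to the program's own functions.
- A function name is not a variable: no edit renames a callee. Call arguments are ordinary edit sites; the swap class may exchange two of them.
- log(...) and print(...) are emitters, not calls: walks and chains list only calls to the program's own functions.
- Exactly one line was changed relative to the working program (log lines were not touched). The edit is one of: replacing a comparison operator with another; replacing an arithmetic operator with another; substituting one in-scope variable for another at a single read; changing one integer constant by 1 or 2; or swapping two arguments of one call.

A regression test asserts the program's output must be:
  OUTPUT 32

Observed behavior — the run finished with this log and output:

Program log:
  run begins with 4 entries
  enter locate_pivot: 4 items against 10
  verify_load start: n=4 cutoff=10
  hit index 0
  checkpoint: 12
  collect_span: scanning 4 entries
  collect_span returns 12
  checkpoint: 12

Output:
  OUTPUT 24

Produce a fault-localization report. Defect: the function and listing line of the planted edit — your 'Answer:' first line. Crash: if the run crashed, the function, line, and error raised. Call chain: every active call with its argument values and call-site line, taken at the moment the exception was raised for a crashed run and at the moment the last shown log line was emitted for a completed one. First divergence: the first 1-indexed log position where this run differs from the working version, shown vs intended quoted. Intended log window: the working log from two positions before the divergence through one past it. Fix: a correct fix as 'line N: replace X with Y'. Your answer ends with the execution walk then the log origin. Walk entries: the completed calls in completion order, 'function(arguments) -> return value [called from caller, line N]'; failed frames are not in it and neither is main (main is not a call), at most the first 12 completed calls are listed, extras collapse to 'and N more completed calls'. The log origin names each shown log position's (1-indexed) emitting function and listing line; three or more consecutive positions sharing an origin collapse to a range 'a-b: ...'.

Answer: the defect is in locate_pivot at line 12.
The tell: Position 5 is the first bad log line: 'checkpoint: 12' should read 'checkpoint: 20'.
Call chain: main.
First divergence: position 5 — shown 'checkpoint: 12', intended 'checkpoint: 20'.
Intended log window:
  3: verify_load start: n=4 cutoff=10
  4: hit index 0
  5: checkpoint: 20
  6: collect_span: scanning 4 entries
Execution walk:
  verify_load([10, 12, 10, 6], 10) -> 0  [called from locate_pivot, line 9]
  locate_pivot([10, 12, 10, 6], 10) -> 12  [called from main, line 27]
  collect_span([10, 12, 10, 6]) -> 12  [called from main, line 29]
Log origin:
  1 — main, line 26
  2 — locate_pivot, line 8
  3 — verify_load, line 2
  4 — locate_pivot, line 10
  5 — main, line 28
  6 — collect_span, line 15
  7 — collect_span, line 20
  8 — main, line 30
A correct fix: line 12: replace `+` with `*`.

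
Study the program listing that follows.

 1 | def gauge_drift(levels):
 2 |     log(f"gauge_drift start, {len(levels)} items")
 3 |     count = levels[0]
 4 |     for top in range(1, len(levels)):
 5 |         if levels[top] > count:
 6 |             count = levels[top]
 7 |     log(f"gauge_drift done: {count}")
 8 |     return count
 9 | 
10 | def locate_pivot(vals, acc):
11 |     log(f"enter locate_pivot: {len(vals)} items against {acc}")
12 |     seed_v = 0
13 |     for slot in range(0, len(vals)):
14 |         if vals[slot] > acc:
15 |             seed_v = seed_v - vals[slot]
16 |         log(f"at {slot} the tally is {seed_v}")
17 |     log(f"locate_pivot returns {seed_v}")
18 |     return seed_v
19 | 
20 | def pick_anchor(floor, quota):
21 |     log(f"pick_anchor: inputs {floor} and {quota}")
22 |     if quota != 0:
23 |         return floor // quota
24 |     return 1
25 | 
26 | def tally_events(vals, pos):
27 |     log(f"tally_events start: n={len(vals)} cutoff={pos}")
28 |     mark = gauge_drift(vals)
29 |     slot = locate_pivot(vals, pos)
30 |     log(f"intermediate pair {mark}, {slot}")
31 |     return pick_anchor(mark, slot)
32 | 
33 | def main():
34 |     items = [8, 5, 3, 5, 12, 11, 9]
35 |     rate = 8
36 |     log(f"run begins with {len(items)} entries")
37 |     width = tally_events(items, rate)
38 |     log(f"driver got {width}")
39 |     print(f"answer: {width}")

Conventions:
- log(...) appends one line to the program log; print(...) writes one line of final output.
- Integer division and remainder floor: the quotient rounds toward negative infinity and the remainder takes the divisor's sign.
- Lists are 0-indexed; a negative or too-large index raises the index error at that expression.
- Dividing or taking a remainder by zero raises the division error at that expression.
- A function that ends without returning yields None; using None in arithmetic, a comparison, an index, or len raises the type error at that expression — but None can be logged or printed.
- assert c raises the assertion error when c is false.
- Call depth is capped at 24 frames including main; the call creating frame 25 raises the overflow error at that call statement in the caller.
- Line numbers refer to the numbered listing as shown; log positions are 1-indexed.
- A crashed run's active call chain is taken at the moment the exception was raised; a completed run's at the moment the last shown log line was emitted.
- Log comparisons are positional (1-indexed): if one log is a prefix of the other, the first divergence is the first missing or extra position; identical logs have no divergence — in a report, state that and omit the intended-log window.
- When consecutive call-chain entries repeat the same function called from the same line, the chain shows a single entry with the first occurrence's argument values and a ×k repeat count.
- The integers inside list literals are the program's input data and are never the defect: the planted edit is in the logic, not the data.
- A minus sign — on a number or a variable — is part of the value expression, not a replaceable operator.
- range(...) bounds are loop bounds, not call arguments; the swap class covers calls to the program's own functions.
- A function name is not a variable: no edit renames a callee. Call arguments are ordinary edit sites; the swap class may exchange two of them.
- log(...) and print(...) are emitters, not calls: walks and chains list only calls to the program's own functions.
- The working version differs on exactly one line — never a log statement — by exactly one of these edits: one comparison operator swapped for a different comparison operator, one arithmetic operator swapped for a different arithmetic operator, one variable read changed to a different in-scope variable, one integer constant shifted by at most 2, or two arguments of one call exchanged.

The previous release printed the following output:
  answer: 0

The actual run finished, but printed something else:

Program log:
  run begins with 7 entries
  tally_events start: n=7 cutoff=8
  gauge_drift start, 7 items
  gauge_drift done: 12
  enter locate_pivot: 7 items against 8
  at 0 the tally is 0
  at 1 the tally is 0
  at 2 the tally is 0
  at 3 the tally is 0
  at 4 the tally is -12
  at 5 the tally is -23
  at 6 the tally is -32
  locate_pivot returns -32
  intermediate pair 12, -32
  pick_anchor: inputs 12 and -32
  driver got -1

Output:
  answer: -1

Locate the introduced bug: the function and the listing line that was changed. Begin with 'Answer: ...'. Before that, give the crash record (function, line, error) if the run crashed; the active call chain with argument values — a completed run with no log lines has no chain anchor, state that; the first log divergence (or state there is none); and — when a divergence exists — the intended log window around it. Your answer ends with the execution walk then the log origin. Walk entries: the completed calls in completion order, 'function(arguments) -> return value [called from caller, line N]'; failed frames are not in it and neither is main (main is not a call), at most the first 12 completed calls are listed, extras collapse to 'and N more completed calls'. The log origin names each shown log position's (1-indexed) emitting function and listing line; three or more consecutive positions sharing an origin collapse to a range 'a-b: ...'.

Answer: the defect is in locate_pivot at line 15.
Key fact: Position 10 is the first bad log line: 'at 4 the tally is -12' should read 'at 4 the tally is 12'.
Call chain: main.
First divergence: position 10 — shown 'at 4 the tally is -12', intended 'at 4 the tally is 12'.
Intended log window:
  8: at 2 the tally is 0
  9: at 3 the tally is 0
  10: at 4 the tally is 12
  11: at 5 the tally is 23
Execution walk:
  gauge_drift([8, 5, 3, 5, 12, 11, 9]) -> 12  [called from tally_events, line 28]
  locate_pivot([8, 5, 3, 5, 12, 11, 9], 8) -> -32  [called from tally_events, line 29]
  pick_anchor(12, -32) -> -1  [called from tally_events, line 31]
  tally_events([8, 5, 3, 5, 12, 11, 9], 8) -> -1  [called from main, line 37]
Log origins:
  1: from main, line 36
  2: from tally_events, line 27
  3: from gauge_drift, line 2
  4: from gauge_drift, line 7
  5: from locate_pivot, line 11
  6-12: from locate_pivot, line 16
  13: from locate_pivot, line 17
  14: from tally_events, line 30
  15: from pick_anchor, line 21
  16: from main, line 38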